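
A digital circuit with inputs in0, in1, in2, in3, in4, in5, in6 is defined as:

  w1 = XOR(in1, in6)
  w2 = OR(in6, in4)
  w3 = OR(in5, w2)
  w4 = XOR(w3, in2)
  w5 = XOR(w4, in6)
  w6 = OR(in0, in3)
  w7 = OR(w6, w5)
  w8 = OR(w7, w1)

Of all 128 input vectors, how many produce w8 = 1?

120

w8 = OR(w7, w1) must be 1, so at least one of w7, w1 is 1.
Enumerating the 128 input combinations, 120 give w8 = 1 and 8 give w8 = 0.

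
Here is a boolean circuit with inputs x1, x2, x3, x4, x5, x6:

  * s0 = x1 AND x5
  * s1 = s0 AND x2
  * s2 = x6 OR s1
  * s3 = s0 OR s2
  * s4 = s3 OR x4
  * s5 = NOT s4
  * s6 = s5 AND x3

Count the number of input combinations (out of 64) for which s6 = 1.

s6 = s5 AND x3 must be 1, so both s5 = 1 and x3 = 1.
s5 = NOT s4 must be 1, so s4 = 0.
s4 = s3 OR x4 must be 0, so both s3 = 0 and x4 = 0.
Satisfying assignments:
  x1=0, x2=0, x3=1, x4=0, x5=0, x6=0
  x1=0, x2=0, x3=1, x4=0, x5=1, x6=0
  x1=0, x2=1, x3=1, x4=0, x5=0, x6=0
  x1=0, x2=1, x3=1, x4=0, x5=1, x6=0
  x1=1, x2=0, x3=1, x4=0, x5=0, x6=0
  x1=1, x2=1, x3=1, x4=0, x5=0, x6=0

6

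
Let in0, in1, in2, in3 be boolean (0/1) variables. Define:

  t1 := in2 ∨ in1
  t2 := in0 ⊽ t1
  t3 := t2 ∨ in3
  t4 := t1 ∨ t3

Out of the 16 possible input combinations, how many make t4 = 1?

15

t4 = t1 ∨ t3 must be 1, so at least one of t1, t3 is 1.
Enumerating the 16 input combinations, 15 give t4 = 1 and 1 give t4 = 0.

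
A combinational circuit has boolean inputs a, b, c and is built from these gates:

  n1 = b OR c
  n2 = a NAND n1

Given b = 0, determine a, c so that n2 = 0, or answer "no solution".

a=1 c=1

n2 = a NAND n1 must be 0, so both a = 1 and n1 = 1.
n1 = b OR c must be 1, so at least one of b, c is 1.
Check with b = 0 and a=1, c=1:
n1 = b OR c = 0 OR 1 = 1
n2 = a NAND n1 = 1 NAND 1 = 0
So n2 = 0.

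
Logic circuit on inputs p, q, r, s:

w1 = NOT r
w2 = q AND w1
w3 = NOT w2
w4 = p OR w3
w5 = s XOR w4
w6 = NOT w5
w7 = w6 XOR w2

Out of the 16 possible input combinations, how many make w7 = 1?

w7 = w6 XOR w2 must be 1, so w6 and w2 differ.
Enumerating the 16 input combinations, 8 give w7 = 1 and 8 give w7 = 0.

8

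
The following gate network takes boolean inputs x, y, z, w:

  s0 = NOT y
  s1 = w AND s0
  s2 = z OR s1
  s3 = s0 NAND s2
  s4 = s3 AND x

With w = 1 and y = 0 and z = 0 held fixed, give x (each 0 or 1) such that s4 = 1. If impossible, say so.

no solution exists

With w = 1 and y = 0 and z = 0 fixed, none of the 2 settings of x give s4 = 1.
For example, with x=1:
s0 = NOT y = NOT 0 = 1
s1 = w AND s0 = 1 AND 1 = 1
s2 = z OR s1 = 0 OR 1 = 1
s3 = s0 NAND s2 = 1 NAND 1 = 0
s4 = s3 AND x = 0 AND 1 = 0
giving s4 = 0 ≠ 1.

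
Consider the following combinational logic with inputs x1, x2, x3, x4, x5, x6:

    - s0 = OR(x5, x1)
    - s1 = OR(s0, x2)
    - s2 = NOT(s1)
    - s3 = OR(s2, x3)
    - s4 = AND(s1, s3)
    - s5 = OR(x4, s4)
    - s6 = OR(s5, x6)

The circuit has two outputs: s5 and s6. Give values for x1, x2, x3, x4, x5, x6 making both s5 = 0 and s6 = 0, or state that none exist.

Check with x1=0 x2=0 x3=0 x4=0 x5=0 x6=0:
s0 = OR(x5, x1) = OR(0, 0) = 0
s1 = OR(s0, x2) = OR(0, 0) = 0
s2 = NOT(s1) = NOT 0 = 1
s3 = OR(s2, x3) = OR(1, 0) = 1
s4 = AND(s1, s3) = AND(0, 1) = 0
s5 = OR(x4, s4) = OR(0, 0) = 0
s6 = OR(s5, x6) = OR(0, 0) = 0
So s5 = 0 and s6 = 0.

x1=0 x2=0 x3=0 x4=0 x5=0 x6=0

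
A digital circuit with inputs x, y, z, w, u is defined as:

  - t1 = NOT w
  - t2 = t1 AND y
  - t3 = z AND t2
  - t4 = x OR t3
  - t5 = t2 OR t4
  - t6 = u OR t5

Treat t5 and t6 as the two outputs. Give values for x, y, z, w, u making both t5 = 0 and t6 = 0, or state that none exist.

x=0, y=0, z=1, w=0, u=0

Check with x=0, y=0, z=1, w=0, u=0:
t1 = NOT w = NOT 0 = 1
t2 = t1 AND y = 1 AND 0 = 0
t3 = z AND t2 = 1 AND 0 = 0
t4 = x OR t3 = 0 OR 0 = 0
t5 = t2 OR t4 = 0 OR 0 = 0
t6 = u OR t5 = 0 OR 0 = 0
So t5 = 0 and t6 = 0.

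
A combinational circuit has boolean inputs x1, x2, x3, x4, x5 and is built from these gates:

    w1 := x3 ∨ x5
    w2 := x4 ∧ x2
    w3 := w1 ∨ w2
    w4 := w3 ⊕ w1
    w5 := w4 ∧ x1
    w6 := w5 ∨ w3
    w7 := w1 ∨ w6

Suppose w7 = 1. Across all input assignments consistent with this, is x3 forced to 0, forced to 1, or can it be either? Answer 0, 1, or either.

either

Both values of x3 occur among assignments with w7 = 1:
  x3=0: x1=0, x2=0, x3=0, x4=0, x5=1
  x3=1: x1=0, x2=0, x3=1, x4=0, x5=0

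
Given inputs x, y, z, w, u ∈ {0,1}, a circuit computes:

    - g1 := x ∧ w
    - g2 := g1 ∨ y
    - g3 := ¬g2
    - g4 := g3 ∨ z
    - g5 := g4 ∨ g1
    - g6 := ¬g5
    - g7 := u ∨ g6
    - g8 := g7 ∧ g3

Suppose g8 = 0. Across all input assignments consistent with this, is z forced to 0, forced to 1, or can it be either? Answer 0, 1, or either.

Both values of z occur among assignments with g8 = 0:
  z=0: x=0, y=0, z=0, w=0, u=0
  z=1: x=0, y=0, z=1, w=0, u=0

either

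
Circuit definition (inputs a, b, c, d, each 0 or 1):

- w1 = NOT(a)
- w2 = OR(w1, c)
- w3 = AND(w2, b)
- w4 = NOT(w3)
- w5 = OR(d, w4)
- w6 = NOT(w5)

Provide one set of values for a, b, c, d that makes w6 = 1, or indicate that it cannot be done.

a=0, b=1, c=1, d=0

w6 = NOT(w5) must be 1, so w5 = 0.
w5 = OR(d, w4) must be 0, so both d = 0 and w4 = 0.
w4 = NOT(w3) must be 0, so w3 = 1.
Check with a=0, b=1, c=1, d=0:
w1 = NOT(a) = NOT 0 = 1
w2 = OR(w1, c) = OR(1, 1) = 1
w3 = AND(w2, b) = AND(1, 1) = 1
w4 = NOT(w3) = NOT 1 = 0
w5 = OR(d, w4) = OR(0, 0) = 0
w6 = NOT(w5) = NOT 0 = 1
So w6 = 1 as required.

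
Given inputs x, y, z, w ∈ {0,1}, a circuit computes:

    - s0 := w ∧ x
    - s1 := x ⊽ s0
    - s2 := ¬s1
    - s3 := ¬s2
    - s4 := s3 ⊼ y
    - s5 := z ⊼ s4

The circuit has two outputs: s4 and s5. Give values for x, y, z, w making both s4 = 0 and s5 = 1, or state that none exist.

x=0, y=1, z=1, w=0

Check with x=0, y=1, z=1, w=0:
s0 = w ∧ x = 0 ∧ 0 = 0
s1 = x ⊽ s0 = 0 ⊽ 0 = 1
s2 = ¬s1 = ¬1 = 0
s3 = ¬s2 = ¬0 = 1
s4 = s3 ⊼ y = 1 ⊼ 1 = 0
s5 = z ⊼ s4 = 1 ⊼ 0 = 1
So s4 = 0 and s5 = 1.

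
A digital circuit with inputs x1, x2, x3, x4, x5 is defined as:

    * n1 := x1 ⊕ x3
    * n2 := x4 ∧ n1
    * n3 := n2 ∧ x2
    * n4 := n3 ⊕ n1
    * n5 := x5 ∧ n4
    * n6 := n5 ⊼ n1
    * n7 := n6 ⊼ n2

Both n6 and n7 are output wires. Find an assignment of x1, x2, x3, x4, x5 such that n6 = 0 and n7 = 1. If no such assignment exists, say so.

Check with x1=0 x2=0 x3=1 x4=1 x5=1:
n1 = x1 ⊕ x3 = 0 ⊕ 1 = 1
n2 = x4 ∧ n1 = 1 ∧ 1 = 1
n3 = n2 ∧ x2 = 1 ∧ 0 = 0
n4 = n3 ⊕ n1 = 0 ⊕ 1 = 1
n5 = x5 ∧ n4 = 1 ∧ 1 = 1
n6 = n5 ⊼ n1 = 1 ⊼ 1 = 0
n7 = n6 ⊼ n2 = 0 ⊼ 1 = 1
So n6 = 0 and n7 = 1.

x1=0 x2=0 x3=1 x4=1 x5=1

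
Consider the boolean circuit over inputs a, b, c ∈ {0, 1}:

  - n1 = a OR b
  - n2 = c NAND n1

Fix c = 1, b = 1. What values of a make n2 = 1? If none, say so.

With c = 1, b = 1 fixed, none of the 2 settings of a give n2 = 1.
For example, with a=1:
n1 = a OR b = 1 OR 1 = 1
n2 = c NAND n1 = 1 NAND 1 = 0
giving n2 = 0 ≠ 1.

no solution exists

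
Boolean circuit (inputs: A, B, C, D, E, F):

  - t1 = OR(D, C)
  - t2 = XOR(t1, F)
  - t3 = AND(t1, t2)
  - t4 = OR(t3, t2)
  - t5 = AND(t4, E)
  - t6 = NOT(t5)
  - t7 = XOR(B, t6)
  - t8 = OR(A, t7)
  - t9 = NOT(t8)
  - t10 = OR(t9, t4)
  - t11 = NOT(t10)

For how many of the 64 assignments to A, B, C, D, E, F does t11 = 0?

t11 = NOT(t10) must be 0, so t10 = 1.
t10 = OR(t9, t4) must be 1, so at least one of t9, t4 is 1.
Enumerating the 64 input combinations, 40 give t11 = 0 and 24 give t11 = 1.

40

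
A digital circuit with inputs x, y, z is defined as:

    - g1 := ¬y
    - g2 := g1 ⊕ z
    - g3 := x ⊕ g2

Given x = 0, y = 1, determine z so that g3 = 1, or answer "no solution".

g3 = x ⊕ g2 must be 1, so x and g2 differ.
Check with x = 0, y = 1 and z=1:
g1 = ¬y = ¬1 = 0
g2 = g1 ⊕ z = 0 ⊕ 1 = 1
g3 = x ⊕ g2 = 0 ⊕ 1 = 1
So g3 = 1.

z=1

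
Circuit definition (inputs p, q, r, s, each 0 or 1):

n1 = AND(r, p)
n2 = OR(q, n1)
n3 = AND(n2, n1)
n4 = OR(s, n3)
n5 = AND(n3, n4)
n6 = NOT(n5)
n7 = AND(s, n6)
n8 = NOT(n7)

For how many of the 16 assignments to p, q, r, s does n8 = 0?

6

n8 = NOT(n7) must be 0, so n7 = 1.
n7 = AND(s, n6) must be 1, so both s = 1 and n6 = 1.
n6 = NOT(n5) must be 1, so n5 = 0.
Satisfying assignments:
  p=0, q=0, r=0, s=1
  p=0, q=0, r=1, s=1
  p=0, q=1, r=0, s=1
  p=0, q=1, r=1, s=1
  p=1, q=0, r=0, s=1
  p=1, q=1, r=0, s=1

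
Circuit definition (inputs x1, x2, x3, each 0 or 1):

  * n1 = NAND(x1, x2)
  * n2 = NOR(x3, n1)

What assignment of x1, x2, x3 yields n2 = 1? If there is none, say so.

x1=1, x2=1, x3=0

Check with x1=1, x2=1, x3=0:
n1 = NAND(x1, x2) = NAND(1, 1) = 0
n2 = NOR(x3, n1) = NOR(0, 0) = 1
So n2 = 1 as required.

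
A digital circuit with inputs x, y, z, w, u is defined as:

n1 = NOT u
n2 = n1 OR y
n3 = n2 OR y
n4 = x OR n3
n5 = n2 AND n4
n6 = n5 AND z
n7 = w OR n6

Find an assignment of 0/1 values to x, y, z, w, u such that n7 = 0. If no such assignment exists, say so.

x=0, y=0, z=1, w=0, u=1

n7 = w OR n6 must be 0, so both w = 0 and n6 = 0.
n6 = n5 AND z must be 0, so at least one of n5, z is 0.
Check with x=0, y=0, z=1, w=0, u=1:
n1 = NOT u = NOT 1 = 0
n2 = n1 OR y = 0 OR 0 = 0
n3 = n2 OR y = 0 OR 0 = 0
n4 = x OR n3 = 0 OR 0 = 0
n5 = n2 AND n4 = 0 AND 0 = 0
n6 = n5 AND z = 0 AND 1 = 0
n7 = w OR n6 = 0 OR 0 = 0
So n7 = 0 as required.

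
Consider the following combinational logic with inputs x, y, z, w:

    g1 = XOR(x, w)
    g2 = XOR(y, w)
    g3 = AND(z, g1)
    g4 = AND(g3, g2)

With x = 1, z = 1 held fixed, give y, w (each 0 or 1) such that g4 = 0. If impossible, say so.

y=0, w=1

Check with x = 1, z = 1 and y=0, w=1:
g1 = XOR(x, w) = XOR(1, 1) = 0
g2 = XOR(y, w) = XOR(0, 1) = 1
g3 = AND(z, g1) = AND(1, 0) = 0
g4 = AND(g3, g2) = AND(0, 1) = 0
So g4 = 0.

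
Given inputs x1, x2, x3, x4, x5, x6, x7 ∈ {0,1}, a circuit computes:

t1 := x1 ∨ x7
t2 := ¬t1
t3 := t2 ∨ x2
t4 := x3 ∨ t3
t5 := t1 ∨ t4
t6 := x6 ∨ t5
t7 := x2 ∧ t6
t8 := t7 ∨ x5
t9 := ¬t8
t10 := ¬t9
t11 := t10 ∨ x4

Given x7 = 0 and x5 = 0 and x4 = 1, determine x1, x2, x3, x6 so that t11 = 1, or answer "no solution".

t11 = t10 ∨ x4 must be 1, so at least one of t10, x4 is 1.
Check with x7 = 0 and x5 = 0 and x4 = 1 and x1=1, x2=1, x3=1, x6=1:
t1 = x1 ∨ x7 = 1 ∨ 0 = 1
t2 = ¬t1 = ¬1 = 0
t3 = t2 ∨ x2 = 0 ∨ 1 = 1
t4 = x3 ∨ t3 = 1 ∨ 1 = 1
t5 = t1 ∨ t4 = 1 ∨ 1 = 1
t6 = x6 ∨ t5 = 1 ∨ 1 = 1
t7 = x2 ∧ t6 = 1 ∧ 1 = 1
t8 = t7 ∨ x5 = 1 ∨ 0 = 1
t9 = ¬t8 = ¬1 = 0
t10 = ¬t9 = ¬0 = 1
t11 = t10 ∨ x4 = 1 ∨ 1 = 1
So t11 = 1.

x1=1 x2=1 x3=1 x6=1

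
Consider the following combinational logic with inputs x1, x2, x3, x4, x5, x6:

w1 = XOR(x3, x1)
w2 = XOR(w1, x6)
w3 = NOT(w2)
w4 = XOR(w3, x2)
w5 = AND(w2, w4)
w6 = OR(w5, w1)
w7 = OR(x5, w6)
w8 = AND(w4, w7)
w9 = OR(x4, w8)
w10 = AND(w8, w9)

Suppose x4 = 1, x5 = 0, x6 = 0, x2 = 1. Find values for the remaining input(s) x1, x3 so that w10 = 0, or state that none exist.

Check with x4 = 1, x5 = 0, x6 = 0, x2 = 1 and x1=1, x3=1:
w1 = XOR(x3, x1) = XOR(1, 1) = 0
w2 = XOR(w1, x6) = XOR(0, 0) = 0
w3 = NOT(w2) = NOT 0 = 1
w4 = XOR(w3, x2) = XOR(1, 1) = 0
w5 = AND(w2, w4) = AND(0, 0) = 0
w6 = OR(w5, w1) = OR(0, 0) = 0
w7 = OR(x5, w6) = OR(0, 0) = 0
w8 = AND(w4, w7) = AND(0, 0) = 0
w9 = OR(x4, w8) = OR(1, 0) = 1
w10 = AND(w8, w9) = AND(0, 1) = 0
So w10 = 0.

x1=1, x3=1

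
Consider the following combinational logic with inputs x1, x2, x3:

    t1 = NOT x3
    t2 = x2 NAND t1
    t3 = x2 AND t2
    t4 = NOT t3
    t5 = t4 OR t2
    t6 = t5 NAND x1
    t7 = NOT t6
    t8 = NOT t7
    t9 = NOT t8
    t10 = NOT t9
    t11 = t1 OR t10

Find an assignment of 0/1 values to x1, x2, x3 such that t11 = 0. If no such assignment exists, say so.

x1=1, x2=0, x3=1

t11 = t1 OR t10 must be 0, so both t1 = 0 and t10 = 0.
Check with x1=1, x2=0, x3=1:
t1 = NOT x3 = NOT 1 = 0
t2 = x2 NAND t1 = 0 NAND 0 = 1
t3 = x2 AND t2 = 0 AND 1 = 0
t4 = NOT t3 = NOT 0 = 1
t5 = t4 OR t2 = 1 OR 1 = 1
t6 = t5 NAND x1 = 1 NAND 1 = 0
t7 = NOT t6 = NOT 0 = 1
t8 = NOT t7 = NOT 1 = 0
t9 = NOT t8 = NOT 0 = 1
t10 = NOT t9 = NOT 1 = 0
t11 = t1 OR t10 = 0 OR 0 = 0
So t11 = 0 as required.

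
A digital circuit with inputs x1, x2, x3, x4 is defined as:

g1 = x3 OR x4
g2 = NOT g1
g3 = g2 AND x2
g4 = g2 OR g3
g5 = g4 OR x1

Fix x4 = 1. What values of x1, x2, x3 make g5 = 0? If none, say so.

x1=0, x2=1, x3=1

g5 = g4 OR x1 must be 0, so both g4 = 0 and x1 = 0.
Check with x4 = 1 and x1=0, x2=1, x3=1:
g1 = x3 OR x4 = 1 OR 1 = 1
g2 = NOT g1 = NOT 1 = 0
g3 = g2 AND x2 = 0 AND 1 = 0
g4 = g2 OR g3 = 0 OR 0 = 0
g5 = g4 OR x1 = 0 OR 0 = 0
So g5 = 0.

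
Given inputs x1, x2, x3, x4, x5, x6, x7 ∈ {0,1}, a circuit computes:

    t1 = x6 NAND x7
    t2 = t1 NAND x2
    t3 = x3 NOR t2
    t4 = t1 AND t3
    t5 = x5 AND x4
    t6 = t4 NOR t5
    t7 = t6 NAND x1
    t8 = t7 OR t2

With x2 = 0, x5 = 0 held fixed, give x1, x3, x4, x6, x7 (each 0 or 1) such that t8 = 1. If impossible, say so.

t8 = t7 OR t2 must be 1, so at least one of t7, t2 is 1.
Check with x2 = 0, x5 = 0 and x1=1, x3=1, x4=1, x6=0, x7=1:
t1 = x6 NAND x7 = 0 NAND 1 = 1
t2 = t1 NAND x2 = 1 NAND 0 = 1
t3 = x3 NOR t2 = 1 NOR 1 = 0
t4 = t1 AND t3 = 1 AND 0 = 0
t5 = x5 AND x4 = 0 AND 1 = 0
t6 = t4 NOR t5 = 0 NOR 0 = 1
t7 = t6 NAND x1 = 1 NAND 1 = 0
t8 = t7 OR t2 = 0 OR 1 = 1
So t8 = 1.

x1=1, x3=1, x4=1, x6=0, x7=1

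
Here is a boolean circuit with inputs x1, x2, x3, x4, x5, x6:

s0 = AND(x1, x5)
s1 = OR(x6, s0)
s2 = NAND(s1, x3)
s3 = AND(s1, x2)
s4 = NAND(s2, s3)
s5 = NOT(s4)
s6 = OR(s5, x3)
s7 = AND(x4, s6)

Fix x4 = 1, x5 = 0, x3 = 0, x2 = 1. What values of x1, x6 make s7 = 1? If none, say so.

x1=1 x6=1

s7 = AND(x4, s6) must be 1, so both x4 = 1 and s6 = 1.
s6 = OR(s5, x3) must be 1, so at least one of s5, x3 is 1.
Check with x4 = 1, x5 = 0, x3 = 0, x2 = 1 and x1=1, x6=1:
s0 = AND(x1, x5) = AND(1, 0) = 0
s1 = OR(x6, s0) = OR(1, 0) = 1
s2 = NAND(s1, x3) = NAND(1, 0) = 1
s3 = AND(s1, x2) = AND(1, 1) = 1
s4 = NAND(s2, s3) = NAND(1, 1) = 0
s5 = NOT(s4) = NOT 0 = 1
s6 = OR(s5, x3) = OR(1, 0) = 1
s7 = AND(x4, s6) = AND(1, 1) = 1
So s7 = 1.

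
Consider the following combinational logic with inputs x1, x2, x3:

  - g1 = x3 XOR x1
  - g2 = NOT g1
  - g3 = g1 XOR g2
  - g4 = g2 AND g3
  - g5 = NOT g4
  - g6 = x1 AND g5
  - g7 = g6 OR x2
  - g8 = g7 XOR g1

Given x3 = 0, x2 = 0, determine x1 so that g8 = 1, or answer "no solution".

no solution exists

With x3 = 0, x2 = 0 fixed, none of the 2 settings of x1 give g8 = 1.
For example, with x1=1:
g1 = x3 XOR x1 = 0 XOR 1 = 1
g2 = NOT g1 = NOT 1 = 0
g3 = g1 XOR g2 = 1 XOR 0 = 1
g4 = g2 AND g3 = 0 AND 1 = 0
g5 = NOT g4 = NOT 0 = 1
g6 = x1 AND g5 = 1 AND 1 = 1
g7 = g6 OR x2 = 1 OR 0 = 1
g8 = g7 XOR g1 = 1 XOR 1 = 0
giving g8 = 0 ≠ 1.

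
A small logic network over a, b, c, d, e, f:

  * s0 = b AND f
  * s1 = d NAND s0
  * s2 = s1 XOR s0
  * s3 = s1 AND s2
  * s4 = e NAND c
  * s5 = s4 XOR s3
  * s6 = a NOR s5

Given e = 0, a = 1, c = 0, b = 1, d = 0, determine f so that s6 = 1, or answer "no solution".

With e = 0, a = 1, c = 0, b = 1, d = 0 fixed, none of the 2 settings of f give s6 = 1.
For example, with f=0:
s0 = b AND f = 1 AND 0 = 0
s1 = d NAND s0 = 0 NAND 0 = 1
s2 = s1 XOR s0 = 1 XOR 0 = 1
s3 = s1 AND s2 = 1 AND 1 = 1
s4 = e NAND c = 0 NAND 0 = 1
s5 = s4 XOR s3 = 1 XOR 1 = 0
s6 = a NOR s5 = 1 NOR 0 = 0
giving s6 = 0 ≠ 1.

no solution exists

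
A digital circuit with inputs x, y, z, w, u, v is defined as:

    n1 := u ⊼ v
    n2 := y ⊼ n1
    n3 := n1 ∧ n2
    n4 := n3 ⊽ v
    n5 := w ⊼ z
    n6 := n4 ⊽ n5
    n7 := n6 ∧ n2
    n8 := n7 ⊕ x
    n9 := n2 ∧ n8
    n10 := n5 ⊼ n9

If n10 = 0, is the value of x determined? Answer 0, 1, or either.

n10 = n5 ⊼ n9 must be 0, so both n5 = 1 and n9 = 1.
Every assignment with n10 = 0 has x = 1; there are 15 such assignment(s).

1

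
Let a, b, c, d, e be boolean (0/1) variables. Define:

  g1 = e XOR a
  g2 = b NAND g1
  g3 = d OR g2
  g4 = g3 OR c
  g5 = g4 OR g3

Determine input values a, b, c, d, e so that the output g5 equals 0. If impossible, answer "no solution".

a=1, b=1, c=0, d=0, e=0

g5 = g4 OR g3 must be 0, so both g4 = 0 and g3 = 0.
g4 = g3 OR c must be 0, so both g3 = 0 and c = 0.
g3 = d OR g2 must be 0, so both d = 0 and g2 = 0.
Check with a=1, b=1, c=0, d=0, e=0:
g1 = e XOR a = 0 XOR 1 = 1
g2 = b NAND g1 = 1 NAND 1 = 0
g3 = d OR g2 = 0 OR 0 = 0
g4 = g3 OR c = 0 OR 0 = 0
g5 = g4 OR g3 = 0 OR 0 = 0
So g5 = 0 as required.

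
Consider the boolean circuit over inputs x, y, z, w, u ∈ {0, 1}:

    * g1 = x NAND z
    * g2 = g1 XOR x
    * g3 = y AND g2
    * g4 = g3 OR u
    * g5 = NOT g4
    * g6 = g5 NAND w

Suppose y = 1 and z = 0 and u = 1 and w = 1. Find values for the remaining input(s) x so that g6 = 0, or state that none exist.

With y = 1 and z = 0 and u = 1 and w = 1 fixed, none of the 2 settings of x give g6 = 0.
For example, with x=0:
g1 = x NAND z = 0 NAND 0 = 1
g2 = g1 XOR x = 1 XOR 0 = 1
g3 = y AND g2 = 1 AND 1 = 1
g4 = g3 OR u = 1 OR 1 = 1
g5 = NOT g4 = NOT 1 = 0
g6 = g5 NAND w = 0 NAND 1 = 1
giving g6 = 1 ≠ 0.

no solution exists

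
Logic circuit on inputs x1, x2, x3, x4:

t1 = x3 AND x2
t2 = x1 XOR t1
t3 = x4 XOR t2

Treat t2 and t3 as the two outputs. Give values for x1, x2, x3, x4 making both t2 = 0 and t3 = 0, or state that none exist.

x1=0, x2=0, x3=1, x4=0

Check with x1=0, x2=0, x3=1, x4=0:
t1 = x3 AND x2 = 1 AND 0 = 0
t2 = x1 XOR t1 = 0 XOR 0 = 0
t3 = x4 XOR t2 = 0 XOR 0 = 0
So t2 = 0 and t3 = 0.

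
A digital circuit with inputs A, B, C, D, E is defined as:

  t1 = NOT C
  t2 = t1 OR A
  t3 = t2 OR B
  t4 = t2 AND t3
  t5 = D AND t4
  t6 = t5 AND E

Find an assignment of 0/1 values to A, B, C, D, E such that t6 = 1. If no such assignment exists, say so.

A=1 B=0 C=1 D=1 E=1

t6 = t5 AND E must be 1, so both t5 = 1 and E = 1.
t5 = D AND t4 must be 1, so both D = 1 and t4 = 1.
Check with A=1 B=0 C=1 D=1 E=1:
t1 = NOT C = NOT 1 = 0
t2 = t1 OR A = 0 OR 1 = 1
t3 = t2 OR B = 1 OR 0 = 1
t4 = t2 AND t3 = 1 AND 1 = 1
t5 = D AND t4 = 1 AND 1 = 1
t6 = t5 AND E = 1 AND 1 = 1
So t6 = 1 as required.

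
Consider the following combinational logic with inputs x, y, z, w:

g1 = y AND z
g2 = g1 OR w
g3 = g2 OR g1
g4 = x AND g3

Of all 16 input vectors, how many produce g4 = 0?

g4 = x AND g3 must be 0, so at least one of x, g3 is 0.
Enumerating the 16 input combinations, 11 give g4 = 0 and 5 give g4 = 1.

11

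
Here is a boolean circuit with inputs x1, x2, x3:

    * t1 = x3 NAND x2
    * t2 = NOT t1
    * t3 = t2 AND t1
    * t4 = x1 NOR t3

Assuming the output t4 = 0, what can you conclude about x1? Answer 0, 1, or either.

1

t4 = x1 NOR t3 must be 0, so at least one of x1, t3 is 1.
Every assignment with t4 = 0 has x1 = 1; there are 4 such assignment(s).
  x1=1, x2=0, x3=0
  x1=1, x2=0, x3=1
  x1=1, x2=1, x3=0
  x1=1, x2=1, x3=1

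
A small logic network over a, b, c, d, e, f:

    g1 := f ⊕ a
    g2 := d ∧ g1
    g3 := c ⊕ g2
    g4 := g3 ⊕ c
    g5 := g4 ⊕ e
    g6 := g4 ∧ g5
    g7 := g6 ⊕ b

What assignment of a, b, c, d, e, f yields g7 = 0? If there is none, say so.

a=0, b=0, c=1, d=0, e=1, f=1

g7 = g6 ⊕ b must be 0, so g6 and b are equal.
Check with a=0, b=0, c=1, d=0, e=1, f=1:
g1 = f ⊕ a = 1 ⊕ 0 = 1
g2 = d ∧ g1 = 0 ∧ 1 = 0
g3 = c ⊕ g2 = 1 ⊕ 0 = 1
g4 = g3 ⊕ c = 1 ⊕ 1 = 0
g5 = g4 ⊕ e = 0 ⊕ 1 = 1
g6 = g4 ∧ g5 = 0 ∧ 1 = 0
g7 = g6 ⊕ b = 0 ⊕ 0 = 0
So g7 = 0 as required.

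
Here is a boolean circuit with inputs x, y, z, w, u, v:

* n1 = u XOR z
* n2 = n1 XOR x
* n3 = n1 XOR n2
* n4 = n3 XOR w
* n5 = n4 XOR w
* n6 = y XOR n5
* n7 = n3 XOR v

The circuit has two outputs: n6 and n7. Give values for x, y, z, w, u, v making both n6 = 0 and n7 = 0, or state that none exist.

x=1, y=1, z=1, w=0, u=1, v=1

Check with x=1, y=1, z=1, w=0, u=1, v=1:
n1 = u XOR z = 1 XOR 1 = 0
n2 = n1 XOR x = 0 XOR 1 = 1
n3 = n1 XOR n2 = 0 XOR 1 = 1
n4 = n3 XOR w = 1 XOR 0 = 1
n5 = n4 XOR w = 1 XOR 0 = 1
n6 = y XOR n5 = 1 XOR 1 = 0
n7 = n3 XOR v = 1 XOR 1 = 0
So n6 = 0 and n7 = 0.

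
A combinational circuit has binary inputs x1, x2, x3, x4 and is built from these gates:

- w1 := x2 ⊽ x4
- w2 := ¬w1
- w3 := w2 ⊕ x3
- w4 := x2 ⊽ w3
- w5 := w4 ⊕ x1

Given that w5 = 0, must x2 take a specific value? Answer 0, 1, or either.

either

Both values of x2 occur among assignments with w5 = 0:
  x2=0: x1=0, x2=0, x3=0, x4=1
  x2=1: x1=0, x2=1, x3=0, x4=0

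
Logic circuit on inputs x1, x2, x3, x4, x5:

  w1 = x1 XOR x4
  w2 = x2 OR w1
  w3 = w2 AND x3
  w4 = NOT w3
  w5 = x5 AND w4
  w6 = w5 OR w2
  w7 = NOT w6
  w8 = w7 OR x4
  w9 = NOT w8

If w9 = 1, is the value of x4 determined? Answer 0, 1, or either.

0

w9 = NOT w8 must be 1, so w8 = 0.
w8 = w7 OR x4 must be 0, so both w7 = 0 and x4 = 0.
Every assignment with w9 = 1 has x4 = 0; there are 14 such assignment(s).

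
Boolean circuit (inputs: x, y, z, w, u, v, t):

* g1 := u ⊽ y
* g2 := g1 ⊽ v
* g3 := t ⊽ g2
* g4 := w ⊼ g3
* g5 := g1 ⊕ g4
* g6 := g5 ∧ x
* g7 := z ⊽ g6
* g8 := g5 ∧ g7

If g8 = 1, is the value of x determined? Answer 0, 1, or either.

0

g8 = g5 ∧ g7 must be 1, so both g5 = 1 and g7 = 1.
g5 = g1 ⊕ g4 must be 1, so g1 and g4 differ.
g7 = z ⊽ g6 must be 1, so both z = 0 and g6 = 0.
Every assignment with g8 = 1 has x = 0; there are 23 such assignment(s).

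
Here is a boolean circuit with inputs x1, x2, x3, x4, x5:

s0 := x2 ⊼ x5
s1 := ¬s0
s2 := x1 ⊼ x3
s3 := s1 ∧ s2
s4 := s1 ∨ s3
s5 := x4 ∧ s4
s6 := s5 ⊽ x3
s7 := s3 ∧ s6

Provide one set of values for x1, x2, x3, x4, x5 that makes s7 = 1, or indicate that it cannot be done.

Check with x1=0, x2=1, x3=0, x4=0, x5=1:
s0 = x2 ⊼ x5 = 1 ⊼ 1 = 0
s1 = ¬s0 = ¬0 = 1
s2 = x1 ⊼ x3 = 0 ⊼ 0 = 1
s3 = s1 ∧ s2 = 1 ∧ 1 = 1
s4 = s1 ∨ s3 = 1 ∨ 1 = 1
s5 = x4 ∧ s4 = 0 ∧ 1 = 0
s6 = s5 ⊽ x3 = 0 ⊽ 0 = 1
s7 = s3 ∧ s6 = 1 ∧ 1 = 1
So s7 = 1 as required.

x1=0, x2=1, x3=0, x4=0, x5=1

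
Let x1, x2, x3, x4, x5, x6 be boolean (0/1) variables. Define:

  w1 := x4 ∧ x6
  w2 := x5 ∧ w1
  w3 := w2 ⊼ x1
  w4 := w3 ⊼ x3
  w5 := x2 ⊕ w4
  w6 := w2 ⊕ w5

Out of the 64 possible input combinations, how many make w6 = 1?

w6 = w2 ⊕ w5 must be 1, so w2 and w5 differ.
Enumerating the 64 input combinations, 32 give w6 = 1 and 32 give w6 = 0.

32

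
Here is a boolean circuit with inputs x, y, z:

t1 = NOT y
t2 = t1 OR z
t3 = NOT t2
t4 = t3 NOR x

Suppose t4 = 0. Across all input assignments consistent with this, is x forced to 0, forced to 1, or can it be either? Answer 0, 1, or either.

either

Both values of x occur among assignments with t4 = 0:
  x=0: x=0, y=1, z=0
  x=1: x=1, y=0, z=0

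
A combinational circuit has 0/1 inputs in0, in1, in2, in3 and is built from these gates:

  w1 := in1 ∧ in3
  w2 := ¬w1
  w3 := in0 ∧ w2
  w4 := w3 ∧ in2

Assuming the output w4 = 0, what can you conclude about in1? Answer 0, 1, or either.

Both values of in1 occur among assignments with w4 = 0:
  in1=0: in0=0, in1=0, in2=0, in3=0
  in1=1: in0=0, in1=1, in2=0, in3=0

either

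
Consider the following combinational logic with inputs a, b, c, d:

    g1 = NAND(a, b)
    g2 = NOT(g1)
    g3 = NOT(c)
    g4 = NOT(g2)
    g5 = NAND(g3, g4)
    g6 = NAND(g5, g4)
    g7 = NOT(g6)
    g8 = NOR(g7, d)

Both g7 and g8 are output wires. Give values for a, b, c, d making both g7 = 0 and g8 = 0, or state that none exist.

a=1, b=1, c=0, d=1

Check with a=1, b=1, c=0, d=1:
g1 = NAND(a, b) = NAND(1, 1) = 0
g2 = NOT(g1) = NOT 0 = 1
g3 = NOT(c) = NOT 0 = 1
g4 = NOT(g2) = NOT 1 = 0
g5 = NAND(g3, g4) = NAND(1, 0) = 1
g6 = NAND(g5, g4) = NAND(1, 0) = 1
g7 = NOT(g6) = NOT 1 = 0
g8 = NOR(g7, d) = NOR(0, 1) = 0
So g7 = 0 and g8 = 0.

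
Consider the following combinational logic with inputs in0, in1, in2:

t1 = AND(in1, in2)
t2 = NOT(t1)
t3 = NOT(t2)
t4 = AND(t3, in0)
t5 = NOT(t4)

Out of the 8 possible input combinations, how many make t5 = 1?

7

t5 = NOT(t4) must be 1, so t4 = 0.
t4 = AND(t3, in0) must be 0, so at least one of t3, in0 is 0.
Enumerating the 8 input combinations, 7 give t5 = 1 and 1 give t5 = 0.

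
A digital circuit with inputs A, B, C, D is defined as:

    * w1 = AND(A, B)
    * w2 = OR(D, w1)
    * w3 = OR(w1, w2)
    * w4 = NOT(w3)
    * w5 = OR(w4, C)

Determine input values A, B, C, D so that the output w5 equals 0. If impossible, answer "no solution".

w5 = OR(w4, C) must be 0, so both w4 = 0 and C = 0.
w4 = NOT(w3) must be 0, so w3 = 1.
w3 = OR(w1, w2) must be 1, so at least one of w1, w2 is 1.
Check with A=1, B=1, C=0, D=0:
w1 = AND(A, B) = AND(1, 1) = 1
w2 = OR(D, w1) = OR(0, 1) = 1
w3 = OR(w1, w2) = OR(1, 1) = 1
w4 = NOT(w3) = NOT 1 = 0
w5 = OR(w4, C) = OR(0, 0) = 0
So w5 = 0 as required.

A=1, B=1, C=0, D=0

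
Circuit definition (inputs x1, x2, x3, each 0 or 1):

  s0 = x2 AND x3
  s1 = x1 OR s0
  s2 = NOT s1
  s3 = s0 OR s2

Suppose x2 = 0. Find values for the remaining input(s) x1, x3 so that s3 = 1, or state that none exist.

x1=0 x3=1

Check with x2 = 0 and x1=0, x3=1:
s0 = x2 AND x3 = 0 AND 1 = 0
s1 = x1 OR s0 = 0 OR 0 = 0
s2 = NOT s1 = NOT 0 = 1
s3 = s0 OR s2 = 0 OR 1 = 1
So s3 = 1.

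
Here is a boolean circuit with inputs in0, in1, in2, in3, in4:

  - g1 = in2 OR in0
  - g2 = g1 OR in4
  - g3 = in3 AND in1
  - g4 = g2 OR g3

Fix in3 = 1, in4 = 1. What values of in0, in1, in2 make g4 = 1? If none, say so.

Check with in3 = 1, in4 = 1 and in0=0, in1=1, in2=1:
g1 = in2 OR in0 = 1 OR 0 = 1
g2 = g1 OR in4 = 1 OR 1 = 1
g3 = in3 AND in1 = 1 AND 1 = 1
g4 = g2 OR g3 = 1 OR 1 = 1
So g4 = 1.

in0=0, in1=1, in2=1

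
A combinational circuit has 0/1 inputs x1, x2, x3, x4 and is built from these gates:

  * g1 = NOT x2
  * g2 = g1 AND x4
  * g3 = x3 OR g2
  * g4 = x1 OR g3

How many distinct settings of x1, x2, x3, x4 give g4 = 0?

g4 = x1 OR g3 must be 0, so both x1 = 0 and g3 = 0.
g3 = x3 OR g2 must be 0, so both x3 = 0 and g2 = 0.
Satisfying assignments:
  x1=0, x2=0, x3=0, x4=0
  x1=0, x2=1, x3=0, x4=0
  x1=0, x2=1, x3=0, x4=1

3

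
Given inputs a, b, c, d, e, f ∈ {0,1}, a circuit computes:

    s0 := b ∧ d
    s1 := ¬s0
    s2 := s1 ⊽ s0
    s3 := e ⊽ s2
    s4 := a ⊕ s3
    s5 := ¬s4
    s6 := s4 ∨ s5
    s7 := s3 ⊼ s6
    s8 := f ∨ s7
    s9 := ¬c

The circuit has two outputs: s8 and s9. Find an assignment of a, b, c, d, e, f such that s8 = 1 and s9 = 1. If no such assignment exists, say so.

Check with a=1, b=0, c=0, d=1, e=1, f=0:
s0 = b ∧ d = 0 ∧ 1 = 0
s1 = ¬s0 = ¬0 = 1
s2 = s1 ⊽ s0 = 1 ⊽ 0 = 0
s3 = e ⊽ s2 = 1 ⊽ 0 = 0
s4 = a ⊕ s3 = 1 ⊕ 0 = 1
s5 = ¬s4 = ¬1 = 0
s6 = s4 ∨ s5 = 1 ∨ 0 = 1
s7 = s3 ⊼ s6 = 0 ⊼ 1 = 1
s8 = f ∨ s7 = 0 ∨ 1 = 1
s9 = ¬c = ¬0 = 1
So s8 = 1 and s9 = 1.

a=1, b=0, c=0, d=1, e=1, f=0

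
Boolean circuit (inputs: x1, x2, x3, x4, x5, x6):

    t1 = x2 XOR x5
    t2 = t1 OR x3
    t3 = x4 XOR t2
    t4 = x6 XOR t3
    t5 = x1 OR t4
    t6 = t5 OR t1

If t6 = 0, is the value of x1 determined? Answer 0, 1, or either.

t6 = t5 OR t1 must be 0, so both t5 = 0 and t1 = 0.
t5 = x1 OR t4 must be 0, so both x1 = 0 and t4 = 0.
Every assignment with t6 = 0 has x1 = 0; there are 8 such assignment(s).

0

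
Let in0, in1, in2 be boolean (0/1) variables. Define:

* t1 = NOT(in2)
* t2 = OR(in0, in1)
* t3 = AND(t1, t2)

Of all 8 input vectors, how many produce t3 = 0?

t3 = AND(t1, t2) must be 0, so at least one of t1, t2 is 0.
Enumerating the 8 input combinations, 5 give t3 = 0 and 3 give t3 = 1.

5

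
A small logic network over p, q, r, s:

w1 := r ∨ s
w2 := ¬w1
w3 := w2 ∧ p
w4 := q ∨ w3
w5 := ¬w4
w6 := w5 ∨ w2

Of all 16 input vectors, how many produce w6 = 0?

w6 = w5 ∨ w2 must be 0, so both w5 = 0 and w2 = 0.
Satisfying assignments:
  p=0, q=1, r=0, s=1
  p=0, q=1, r=1, s=0
  p=0, q=1, r=1, s=1
  p=1, q=1, r=0, s=1
  p=1, q=1, r=1, s=0
  p=1, q=1, r=1, s=1

6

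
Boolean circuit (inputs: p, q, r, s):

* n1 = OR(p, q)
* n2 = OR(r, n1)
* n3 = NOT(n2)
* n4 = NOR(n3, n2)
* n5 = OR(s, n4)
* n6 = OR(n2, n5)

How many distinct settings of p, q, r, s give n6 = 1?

n6 = OR(n2, n5) must be 1, so at least one of n2, n5 is 1.
Enumerating the 16 input combinations, 15 give n6 = 1 and 1 give n6 = 0.

15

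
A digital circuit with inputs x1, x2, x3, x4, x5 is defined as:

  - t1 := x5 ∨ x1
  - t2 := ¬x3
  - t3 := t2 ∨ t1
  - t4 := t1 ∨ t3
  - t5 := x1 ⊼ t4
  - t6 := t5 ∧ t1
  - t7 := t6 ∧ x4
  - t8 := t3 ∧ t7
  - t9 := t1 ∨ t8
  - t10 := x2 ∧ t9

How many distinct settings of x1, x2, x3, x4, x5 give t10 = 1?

t10 = x2 ∧ t9 must be 1, so both x2 = 1 and t9 = 1.
Enumerating the 32 input combinations, 12 give t10 = 1 and 20 give t10 = 0.

12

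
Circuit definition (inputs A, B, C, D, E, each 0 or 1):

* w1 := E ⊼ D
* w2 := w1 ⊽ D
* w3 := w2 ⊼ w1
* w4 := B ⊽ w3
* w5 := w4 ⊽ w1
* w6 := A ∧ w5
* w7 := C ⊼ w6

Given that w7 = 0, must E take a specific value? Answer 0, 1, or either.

w7 = C ⊼ w6 must be 0, so both C = 1 and w6 = 1.
w6 = A ∧ w5 must be 1, so both A = 1 and w5 = 1.
w5 = w4 ⊽ w1 must be 1, so both w4 = 0 and w1 = 0.
Every assignment with w7 = 0 has E = 1; there are 2 such assignment(s).
  A=1, B=0, C=1, D=1, E=1
  A=1, B=1, C=1, D=1, E=1

1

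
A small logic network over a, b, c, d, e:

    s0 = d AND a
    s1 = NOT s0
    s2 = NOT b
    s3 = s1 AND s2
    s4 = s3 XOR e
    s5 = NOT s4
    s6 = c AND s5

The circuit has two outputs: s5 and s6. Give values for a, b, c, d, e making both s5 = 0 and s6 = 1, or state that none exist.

no solution exists

Across all 32 input combinations, none give both s5 = 0 and s6 = 1.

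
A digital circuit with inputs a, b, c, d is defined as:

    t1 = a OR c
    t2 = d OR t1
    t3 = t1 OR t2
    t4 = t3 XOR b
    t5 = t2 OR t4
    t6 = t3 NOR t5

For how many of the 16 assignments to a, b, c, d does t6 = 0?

t6 = t3 NOR t5 must be 0, so at least one of t3, t5 is 1.
Enumerating the 16 input combinations, 15 give t6 = 0 and 1 give t6 = 1.

15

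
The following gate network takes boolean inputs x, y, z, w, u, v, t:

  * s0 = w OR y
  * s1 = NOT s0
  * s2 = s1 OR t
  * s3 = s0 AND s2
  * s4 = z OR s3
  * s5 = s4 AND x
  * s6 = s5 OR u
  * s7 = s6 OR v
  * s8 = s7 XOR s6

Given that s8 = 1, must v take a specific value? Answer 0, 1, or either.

s8 = s7 XOR s6 must be 1, so s7 and s6 differ.
Every assignment with s8 = 1 has v = 1; there are 21 such assignment(s).

1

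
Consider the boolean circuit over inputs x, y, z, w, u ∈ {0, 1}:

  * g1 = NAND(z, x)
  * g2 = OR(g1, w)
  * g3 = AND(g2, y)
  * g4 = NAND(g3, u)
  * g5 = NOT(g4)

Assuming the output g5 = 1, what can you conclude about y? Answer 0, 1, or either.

1

g5 = NOT(g4) must be 1, so g4 = 0.
Every assignment with g5 = 1 has y = 1; there are 7 such assignment(s).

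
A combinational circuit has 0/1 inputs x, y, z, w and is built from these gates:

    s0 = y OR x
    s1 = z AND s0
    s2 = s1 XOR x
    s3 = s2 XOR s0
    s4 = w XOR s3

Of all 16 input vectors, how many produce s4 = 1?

8

s4 = w XOR s3 must be 1, so w and s3 differ.
Enumerating the 16 input combinations, 8 give s4 = 1 and 8 give s4 = 0.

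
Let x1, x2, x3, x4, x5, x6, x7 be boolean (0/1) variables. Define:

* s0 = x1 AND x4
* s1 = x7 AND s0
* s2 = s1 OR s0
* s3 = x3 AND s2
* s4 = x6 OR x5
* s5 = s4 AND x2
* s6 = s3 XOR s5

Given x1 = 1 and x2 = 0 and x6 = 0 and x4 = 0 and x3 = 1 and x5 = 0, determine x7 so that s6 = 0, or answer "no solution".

s6 = s3 XOR s5 must be 0, so s3 and s5 are equal.
Check with x1 = 1 and x2 = 0 and x6 = 0 and x4 = 0 and x3 = 1 and x5 = 0 and x7=0:
s0 = x1 AND x4 = 1 AND 0 = 0
s1 = x7 AND s0 = 0 AND 0 = 0
s2 = s1 OR s0 = 0 OR 0 = 0
s3 = x3 AND s2 = 1 AND 0 = 0
s4 = x6 OR x5 = 0 OR 0 = 0
s5 = s4 AND x2 = 0 AND 0 = 0
s6 = s3 XOR s5 = 0 XOR 0 = 0
So s6 = 0.

x7=0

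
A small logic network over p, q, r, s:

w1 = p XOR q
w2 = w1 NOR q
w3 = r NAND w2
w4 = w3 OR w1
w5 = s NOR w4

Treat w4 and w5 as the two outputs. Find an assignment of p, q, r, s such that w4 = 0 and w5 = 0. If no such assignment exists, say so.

Check with p=0 q=0 r=1 s=1:
w1 = p XOR q = 0 XOR 0 = 0
w2 = w1 NOR q = 0 NOR 0 = 1
w3 = r NAND w2 = 1 NAND 1 = 0
w4 = w3 OR w1 = 0 OR 0 = 0
w5 = s NOR w4 = 1 NOR 0 = 0
So w4 = 0 and w5 = 0.

p=0 q=0 r=1 s=1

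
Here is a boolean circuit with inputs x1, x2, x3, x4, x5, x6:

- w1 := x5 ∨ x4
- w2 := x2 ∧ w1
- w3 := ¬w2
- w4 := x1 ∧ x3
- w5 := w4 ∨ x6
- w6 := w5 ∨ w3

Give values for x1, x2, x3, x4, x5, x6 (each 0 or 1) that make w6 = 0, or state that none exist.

x1=0 x2=1 x3=0 x4=1 x5=1 x6=0

w6 = w5 ∨ w3 must be 0, so both w5 = 0 and w3 = 0.
w5 = w4 ∨ x6 must be 0, so both w4 = 0 and x6 = 0.
Check with x1=0 x2=1 x3=0 x4=1 x5=1 x6=0:
w1 = x5 ∨ x4 = 1 ∨ 1 = 1
w2 = x2 ∧ w1 = 1 ∧ 1 = 1
w3 = ¬w2 = ¬1 = 0
w4 = x1 ∧ x3 = 0 ∧ 0 = 0
w5 = w4 ∨ x6 = 0 ∨ 0 = 0
w6 = w5 ∨ w3 = 0 ∨ 0 = 0
So w6 = 0 as required.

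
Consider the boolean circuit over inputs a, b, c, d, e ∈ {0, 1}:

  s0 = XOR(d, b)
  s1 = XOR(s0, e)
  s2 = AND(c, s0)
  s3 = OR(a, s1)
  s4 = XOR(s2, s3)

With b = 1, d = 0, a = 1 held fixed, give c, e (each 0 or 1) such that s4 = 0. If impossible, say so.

c=1 e=0

Check with b = 1, d = 0, a = 1 and c=1, e=0:
s0 = XOR(d, b) = XOR(0, 1) = 1
s1 = XOR(s0, e) = XOR(1, 0) = 1
s2 = AND(c, s0) = AND(1, 1) = 1
s3 = OR(a, s1) = OR(1, 1) = 1
s4 = XOR(s2, s3) = XOR(1, 1) = 0
So s4 = 0.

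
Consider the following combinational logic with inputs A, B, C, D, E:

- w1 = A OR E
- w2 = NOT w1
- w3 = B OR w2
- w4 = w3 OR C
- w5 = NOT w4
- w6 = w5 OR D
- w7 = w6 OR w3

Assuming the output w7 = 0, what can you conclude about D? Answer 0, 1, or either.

w7 = w6 OR w3 must be 0, so both w6 = 0 and w3 = 0.
w6 = w5 OR D must be 0, so both w5 = 0 and D = 0.
Every assignment with w7 = 0 has D = 0; there are 3 such assignment(s).
  A=0, B=0, C=1, D=0, E=1
  A=1, B=0, C=1, D=0, E=0
  A=1, B=0, C=1, D=0, E=1

0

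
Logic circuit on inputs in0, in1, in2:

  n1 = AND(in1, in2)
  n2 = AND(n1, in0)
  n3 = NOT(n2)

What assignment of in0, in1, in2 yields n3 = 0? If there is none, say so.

Check with in0=1 in1=1 in2=1:
n1 = AND(in1, in2) = AND(1, 1) = 1
n2 = AND(n1, in0) = AND(1, 1) = 1
n3 = NOT(n2) = NOT 1 = 0
So n3 = 0 as required.

in0=1 in1=1 in2=1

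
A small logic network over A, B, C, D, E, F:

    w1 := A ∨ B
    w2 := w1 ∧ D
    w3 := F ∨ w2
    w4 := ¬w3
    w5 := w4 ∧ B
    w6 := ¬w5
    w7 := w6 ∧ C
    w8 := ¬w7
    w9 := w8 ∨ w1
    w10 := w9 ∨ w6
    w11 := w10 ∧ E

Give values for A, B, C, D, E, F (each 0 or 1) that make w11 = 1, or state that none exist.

A=1 B=0 C=0 D=0 E=1 F=0

Check with A=1 B=0 C=0 D=0 E=1 F=0:
w1 = A ∨ B = 1 ∨ 0 = 1
w2 = w1 ∧ D = 1 ∧ 0 = 0
w3 = F ∨ w2 = 0 ∨ 0 = 0
w4 = ¬w3 = ¬0 = 1
w5 = w4 ∧ B = 1 ∧ 0 = 0
w6 = ¬w5 = ¬0 = 1
w7 = w6 ∧ C = 1 ∧ 0 = 0
w8 = ¬w7 = ¬0 = 1
w9 = w8 ∨ w1 = 1 ∨ 1 = 1
w10 = w9 ∨ w6 = 1 ∨ 1 = 1
w11 = w10 ∧ E = 1 ∧ 1 = 1
So w11 = 1 as required.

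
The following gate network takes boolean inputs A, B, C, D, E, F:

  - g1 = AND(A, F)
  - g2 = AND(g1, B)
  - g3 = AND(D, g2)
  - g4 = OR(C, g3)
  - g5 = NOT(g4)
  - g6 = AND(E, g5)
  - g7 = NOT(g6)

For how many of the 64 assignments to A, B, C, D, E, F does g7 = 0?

15

g7 = NOT(g6) must be 0, so g6 = 1.
g6 = AND(E, g5) must be 1, so both E = 1 and g5 = 1.
Enumerating the 64 input combinations, 15 give g7 = 0 and 49 give g7 = 1.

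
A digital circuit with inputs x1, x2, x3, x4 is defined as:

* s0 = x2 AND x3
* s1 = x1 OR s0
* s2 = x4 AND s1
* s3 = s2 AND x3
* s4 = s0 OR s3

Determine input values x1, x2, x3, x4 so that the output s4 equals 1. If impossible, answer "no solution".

x1=0 x2=1 x3=1 x4=1

s4 = s0 OR s3 must be 1, so at least one of s0, s3 is 1.
Check with x1=0 x2=1 x3=1 x4=1:
s0 = x2 AND x3 = 1 AND 1 = 1
s1 = x1 OR s0 = 0 OR 1 = 1
s2 = x4 AND s1 = 1 AND 1 = 1
s3 = s2 AND x3 = 1 AND 1 = 1
s4 = s0 OR s3 = 1 OR 1 = 1
So s4 = 1 as required.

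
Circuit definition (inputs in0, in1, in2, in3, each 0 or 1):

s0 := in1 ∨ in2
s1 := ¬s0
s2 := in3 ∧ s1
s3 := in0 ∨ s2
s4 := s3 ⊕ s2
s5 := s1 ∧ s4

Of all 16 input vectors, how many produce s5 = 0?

15

s5 = s1 ∧ s4 must be 0, so at least one of s1, s4 is 0.
Enumerating the 16 input combinations, 15 give s5 = 0 and 1 give s5 = 1.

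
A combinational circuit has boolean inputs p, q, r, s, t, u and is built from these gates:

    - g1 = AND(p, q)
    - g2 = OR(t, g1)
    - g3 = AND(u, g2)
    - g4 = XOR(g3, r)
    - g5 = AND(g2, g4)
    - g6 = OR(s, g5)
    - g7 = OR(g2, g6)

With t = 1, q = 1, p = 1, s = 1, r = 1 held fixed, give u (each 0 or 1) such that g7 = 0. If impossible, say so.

no solution exists

With t = 1, q = 1, p = 1, s = 1, r = 1 fixed, none of the 2 settings of u give g7 = 0.
For example, with u=1:
g1 = AND(p, q) = AND(1, 1) = 1
g2 = OR(t, g1) = OR(1, 1) = 1
g3 = AND(u, g2) = AND(1, 1) = 1
g4 = XOR(g3, r) = XOR(1, 1) = 0
g5 = AND(g2, g4) = AND(1, 0) = 0
g6 = OR(s, g5) = OR(1, 0) = 1
g7 = OR(g2, g6) = OR(1, 1) = 1
giving g7 = 1 ≠ 0.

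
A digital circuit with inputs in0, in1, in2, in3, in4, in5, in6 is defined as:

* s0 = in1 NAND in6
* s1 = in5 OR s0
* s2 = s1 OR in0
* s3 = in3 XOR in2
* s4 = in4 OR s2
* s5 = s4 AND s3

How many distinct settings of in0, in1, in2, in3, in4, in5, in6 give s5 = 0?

s5 = s4 AND s3 must be 0, so at least one of s4, s3 is 0.
Enumerating the 128 input combinations, 66 give s5 = 0 and 62 give s5 = 1.

66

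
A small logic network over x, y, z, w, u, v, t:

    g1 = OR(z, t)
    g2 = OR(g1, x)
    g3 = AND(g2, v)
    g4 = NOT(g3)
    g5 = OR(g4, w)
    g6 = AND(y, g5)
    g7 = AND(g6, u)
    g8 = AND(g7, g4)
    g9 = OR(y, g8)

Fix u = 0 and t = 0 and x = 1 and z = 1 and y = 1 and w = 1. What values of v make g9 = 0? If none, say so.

With u = 0 and t = 0 and x = 1 and z = 1 and y = 1 and w = 1 fixed, none of the 2 settings of v give g9 = 0.
For example, with v=1:
g1 = OR(z, t) = OR(1, 0) = 1
g2 = OR(g1, x) = OR(1, 1) = 1
g3 = AND(g2, v) = AND(1, 1) = 1
g4 = NOT(g3) = NOT 1 = 0
g5 = OR(g4, w) = OR(0, 1) = 1
g6 = AND(y, g5) = AND(1, 1) = 1
g7 = AND(g6, u) = AND(1, 0) = 0
g8 = AND(g7, g4) = AND(0, 0) = 0
g9 = OR(y, g8) = OR(1, 0) = 1
giving g9 = 1 ≠ 0.

no solution exists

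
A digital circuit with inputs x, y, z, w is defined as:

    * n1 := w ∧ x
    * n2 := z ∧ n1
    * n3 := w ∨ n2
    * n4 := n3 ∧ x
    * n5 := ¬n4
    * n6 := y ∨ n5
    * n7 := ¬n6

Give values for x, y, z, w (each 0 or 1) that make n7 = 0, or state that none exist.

Check with x=1, y=1, z=1, w=0:
n1 = w ∧ x = 0 ∧ 1 = 0
n2 = z ∧ n1 = 1 ∧ 0 = 0
n3 = w ∨ n2 = 0 ∨ 0 = 0
n4 = n3 ∧ x = 0 ∧ 1 = 0
n5 = ¬n4 = ¬0 = 1
n6 = y ∨ n5 = 1 ∨ 1 = 1
n7 = ¬n6 = ¬1 = 0
So n7 = 0 as required.

x=1, y=1, z=1, w=0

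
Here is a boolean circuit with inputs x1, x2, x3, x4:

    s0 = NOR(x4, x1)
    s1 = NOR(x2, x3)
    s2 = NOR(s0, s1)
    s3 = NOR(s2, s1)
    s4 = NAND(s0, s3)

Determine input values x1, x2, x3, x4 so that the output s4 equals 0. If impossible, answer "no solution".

Check with x1=0 x2=1 x3=0 x4=0:
s0 = NOR(x4, x1) = NOR(0, 0) = 1
s1 = NOR(x2, x3) = NOR(1, 0) = 0
s2 = NOR(s0, s1) = NOR(1, 0) = 0
s3 = NOR(s2, s1) = NOR(0, 0) = 1
s4 = NAND(s0, s3) = NAND(1, 1) = 0
So s4 = 0 as required.

x1=0 x2=1 x3=0 x4=0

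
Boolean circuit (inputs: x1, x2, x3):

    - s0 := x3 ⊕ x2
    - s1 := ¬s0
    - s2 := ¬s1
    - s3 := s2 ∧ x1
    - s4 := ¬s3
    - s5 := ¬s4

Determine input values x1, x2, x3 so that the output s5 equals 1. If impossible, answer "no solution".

Check with x1=1 x2=0 x3=1:
s0 = x3 ⊕ x2 = 1 ⊕ 0 = 1
s1 = ¬s0 = ¬1 = 0
s2 = ¬s1 = ¬0 = 1
s3 = s2 ∧ x1 = 1 ∧ 1 = 1
s4 = ¬s3 = ¬1 = 0
s5 = ¬s4 = ¬0 = 1
So s5 = 1 as required.

x1=1 x2=0 x3=1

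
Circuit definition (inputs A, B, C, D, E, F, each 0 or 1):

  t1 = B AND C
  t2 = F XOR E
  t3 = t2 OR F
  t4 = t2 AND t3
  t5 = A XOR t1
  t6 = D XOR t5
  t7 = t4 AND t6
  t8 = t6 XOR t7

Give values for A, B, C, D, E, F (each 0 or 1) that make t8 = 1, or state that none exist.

A=1 B=1 C=0 D=0 E=1 F=1

t8 = t6 XOR t7 must be 1, so t6 and t7 differ.
Check with A=1 B=1 C=0 D=0 E=1 F=1:
t1 = B AND C = 1 AND 0 = 0
t2 = F XOR E = 1 XOR 1 = 0
t3 = t2 OR F = 0 OR 1 = 1
t4 = t2 AND t3 = 0 AND 1 = 0
t5 = A XOR t1 = 1 XOR 0 = 1
t6 = D XOR t5 = 0 XOR 1 = 1
t7 = t4 AND t6 = 0 AND 1 = 0
t8 = t6 XOR t7 = 1 XOR 0 = 1
So t8 = 1 as required.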